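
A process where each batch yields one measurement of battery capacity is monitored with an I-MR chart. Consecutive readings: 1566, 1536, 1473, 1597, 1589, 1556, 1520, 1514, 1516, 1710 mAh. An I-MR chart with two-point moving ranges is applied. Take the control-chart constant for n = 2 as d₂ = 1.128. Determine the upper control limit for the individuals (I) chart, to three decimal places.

X̄ = (1566 + 1536 + 1473 + 1597 + 1589 + 1556 + 1520 + 1514 + 1516 + 1710) / 10 = 1557.7000
Moving ranges: 30, 63, 124, 8, 33, 36, 6, 2, 194; M̄R̄ = 496.0000 / 9 = 55.1111
UCL = X̄ + 3·M̄R̄/d₂ = 1557.7000 + 3 × 55.1111 / 1.128 = 1704.2721

1704.272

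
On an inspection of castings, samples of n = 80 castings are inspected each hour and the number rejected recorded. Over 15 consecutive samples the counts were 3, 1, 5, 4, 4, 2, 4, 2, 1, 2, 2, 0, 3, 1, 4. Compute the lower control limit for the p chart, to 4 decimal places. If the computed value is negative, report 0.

p̄ = Σdᵢ / (k·n) = 38 / (15 × 80) = 0.03167
LCL = p̄ − 3·√(p̄(1−p̄)/n) = 0.03167 − 3 × 0.01958 = -0.02707 → 0 (negative, so LCL = 0)

0.0000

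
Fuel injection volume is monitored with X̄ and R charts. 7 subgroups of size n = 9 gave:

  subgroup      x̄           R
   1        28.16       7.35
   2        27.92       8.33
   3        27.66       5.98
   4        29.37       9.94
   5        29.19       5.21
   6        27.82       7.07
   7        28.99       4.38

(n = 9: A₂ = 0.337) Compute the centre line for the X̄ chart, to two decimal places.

28.44

X̄̄ = (28.16 + 27.92 + 27.66 + 29.37 + 29.19 + 27.82 + 28.99) / 7 = 199.1100 / 7 = 28.4443
CL = X̄̄ = 28.4443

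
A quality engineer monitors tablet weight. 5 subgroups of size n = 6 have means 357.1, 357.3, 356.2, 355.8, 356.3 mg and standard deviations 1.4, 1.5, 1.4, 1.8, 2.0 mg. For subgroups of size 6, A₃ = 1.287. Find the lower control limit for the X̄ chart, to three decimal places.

X̄̄ = (357.1 + 357.3 + 356.2 + 355.8 + 356.3) / 5 = 356.5400
s̄ = (1.4 + 1.5 + 1.4 + 1.8 + 2.0) / 5 = 1.6200
LCL = X̄̄ − A₃·s̄ = 356.5400 − 1.287 × 1.6200 = 354.4551

354.455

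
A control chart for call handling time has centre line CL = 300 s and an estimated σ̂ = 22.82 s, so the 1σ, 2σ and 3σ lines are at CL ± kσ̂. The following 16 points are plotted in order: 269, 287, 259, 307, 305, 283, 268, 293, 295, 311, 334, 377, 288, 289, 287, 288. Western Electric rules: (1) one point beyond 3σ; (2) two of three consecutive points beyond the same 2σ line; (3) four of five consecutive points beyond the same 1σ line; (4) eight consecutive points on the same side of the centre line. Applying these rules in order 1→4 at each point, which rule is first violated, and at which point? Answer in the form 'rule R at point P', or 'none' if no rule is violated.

Zone of each point (C = within 1σ̂, B = 1σ̂–2σ̂, A = 2σ̂–3σ̂, * = beyond 3σ̂; sign = side of CL): 1:-B, 2:-C, 3:-B, 4:+C, 5:+C, 6:-C, 7:-B, 8:-C, 9:-C, 10:+C, 11:+B, 12:+*, 13:-C, 14:-C, 15:-C, 16:-C
Rule 1 (one point beyond the 3σ limits) is satisfied at point 12.

rule 1 at point 12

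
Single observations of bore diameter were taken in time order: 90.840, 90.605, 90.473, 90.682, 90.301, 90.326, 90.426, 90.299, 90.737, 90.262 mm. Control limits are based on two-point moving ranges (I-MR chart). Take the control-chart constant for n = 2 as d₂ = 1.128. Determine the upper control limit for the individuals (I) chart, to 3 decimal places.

91.122

X̄ = (90.840 + 90.605 + 90.473 + 90.682 + 90.301 + 90.326 + 90.426 + 90.299 + 90.737 + 90.262) / 10 = 90.4951
Moving ranges: 0.235, 0.132, 0.209, 0.381, 0.025, 0.100, 0.127, 0.438, 0.475; M̄R̄ = 2.1220 / 9 = 0.2358
UCL = X̄ + 3·M̄R̄/d₂ = 90.4951 + 3 × 0.2358 / 1.128 = 91.1222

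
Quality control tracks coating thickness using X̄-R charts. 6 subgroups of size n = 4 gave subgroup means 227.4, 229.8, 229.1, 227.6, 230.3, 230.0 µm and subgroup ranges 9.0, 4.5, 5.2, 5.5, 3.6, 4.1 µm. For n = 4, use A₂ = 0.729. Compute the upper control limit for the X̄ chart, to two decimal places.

X̄̄ = (227.4 + 229.8 + 229.1 + 227.6 + 230.3 + 230.0) / 6 = 1374.2000 / 6 = 229.0333
R̄ = (9.0 + 4.5 + 5.2 + 5.5 + 3.6 + 4.1) / 6 = 31.9000 / 6 = 5.3167
UCL = X̄̄ + A₂·R̄ = 229.0333 + 0.729 × 5.3167 = 232.9092

232.91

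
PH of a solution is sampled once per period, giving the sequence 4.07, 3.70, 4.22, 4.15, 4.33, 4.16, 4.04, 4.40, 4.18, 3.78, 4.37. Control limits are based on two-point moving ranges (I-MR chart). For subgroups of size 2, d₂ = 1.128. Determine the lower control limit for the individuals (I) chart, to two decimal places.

X̄ = (4.07 + 3.70 + 4.22 + 4.15 + 4.33 + 4.16 + 4.04 + 4.40 + 4.18 + 3.78 + 4.37) / 11 = 4.1273
Moving ranges: 0.37, 0.52, 0.07, 0.18, 0.17, 0.12, 0.36, 0.22, 0.40, 0.59; M̄R̄ = 3.0000 / 10 = 0.3000
LCL = X̄ − 3·M̄R̄/d₂ = 4.1273 − 3 × 0.3000 / 1.128 = 3.3294

3.33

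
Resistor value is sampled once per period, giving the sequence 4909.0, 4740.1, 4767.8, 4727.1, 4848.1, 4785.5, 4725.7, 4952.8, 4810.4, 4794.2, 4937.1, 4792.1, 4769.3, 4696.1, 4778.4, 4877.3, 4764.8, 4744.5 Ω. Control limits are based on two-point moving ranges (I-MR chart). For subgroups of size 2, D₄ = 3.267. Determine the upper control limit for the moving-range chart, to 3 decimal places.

Moving ranges: 168.9, 27.7, 40.7, 121.0, 62.6, 59.8, 227.1, 142.4, 16.2, 142.9, 145.0, 22.8, 73.2, 82.3, 98.9, 112.5, 20.3; M̄R̄ = 1564.3000 / 17 = 92.0176
UCL_MR = D₄·M̄R̄ = 3.267 × 92.0176 = 300.6217

300.622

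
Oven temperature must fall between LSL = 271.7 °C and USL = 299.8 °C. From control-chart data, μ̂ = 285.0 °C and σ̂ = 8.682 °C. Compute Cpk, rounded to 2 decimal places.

0.51

Cpu = (USL − μ̂) / (3σ̂) = (299.8 − 285.0) / (3 × 8.682) = 0.5682; Cpl = (μ̂ − LSL) / (3σ̂) = (285.0 − 271.7) / (3 × 8.682) = 0.5106; Cpk = min(Cpu, Cpl) = 0.5106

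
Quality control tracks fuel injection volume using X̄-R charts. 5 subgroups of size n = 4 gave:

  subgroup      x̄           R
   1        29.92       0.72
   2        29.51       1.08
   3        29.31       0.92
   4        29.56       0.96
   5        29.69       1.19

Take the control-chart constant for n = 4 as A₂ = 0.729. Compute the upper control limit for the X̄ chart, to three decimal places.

30.308

X̄̄ = (29.92 + 29.51 + 29.31 + 29.56 + 29.69) / 5 = 147.9900 / 5 = 29.5980
R̄ = (0.72 + 1.08 + 0.92 + 0.96 + 1.19) / 5 = 4.8700 / 5 = 0.9740
UCL = X̄̄ + A₂·R̄ = 29.5980 + 0.729 × 0.9740 = 30.3080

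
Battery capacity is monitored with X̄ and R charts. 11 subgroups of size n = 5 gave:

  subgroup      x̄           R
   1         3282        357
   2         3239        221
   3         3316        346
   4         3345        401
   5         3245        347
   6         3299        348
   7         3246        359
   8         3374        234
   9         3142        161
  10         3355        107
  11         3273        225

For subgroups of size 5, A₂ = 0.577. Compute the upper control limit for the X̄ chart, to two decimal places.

3446.20

X̄̄ = (3282 + 3239 + 3316 + 3345 + 3245 + 3299 + 3246 + 3374 + 3142 + 3355 + 3273) / 11 = 36116.0000 / 11 = 3283.2727
R̄ = (357 + 221 + 346 + 401 + 347 + 348 + 359 + 234 + 161 + 107 + 225) / 11 = 3106.0000 / 11 = 282.3636
UCL = X̄̄ + A₂·R̄ = 3283.2727 + 0.577 × 282.3636 = 3446.1965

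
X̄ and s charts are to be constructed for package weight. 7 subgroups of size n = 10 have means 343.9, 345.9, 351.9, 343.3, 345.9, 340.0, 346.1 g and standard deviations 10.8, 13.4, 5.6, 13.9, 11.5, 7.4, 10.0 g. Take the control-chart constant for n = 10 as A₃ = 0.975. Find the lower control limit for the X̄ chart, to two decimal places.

X̄̄ = (343.9 + 345.9 + 351.9 + 343.3 + 345.9 + 340.0 + 346.1) / 7 = 345.2857
s̄ = (10.8 + 13.4 + 5.6 + 13.9 + 11.5 + 7.4 + 10.0) / 7 = 10.3714
LCL = X̄̄ − A₃·s̄ = 345.2857 − 0.975 × 10.3714 = 335.1736

335.17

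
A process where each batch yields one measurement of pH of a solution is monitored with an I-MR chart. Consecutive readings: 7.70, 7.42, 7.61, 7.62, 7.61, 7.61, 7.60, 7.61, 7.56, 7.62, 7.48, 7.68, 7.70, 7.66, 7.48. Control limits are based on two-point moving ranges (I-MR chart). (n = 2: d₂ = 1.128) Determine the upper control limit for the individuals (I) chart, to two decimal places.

7.83

X̄ = (7.70 + 7.42 + 7.61 + 7.62 + 7.61 + 7.61 + 7.60 + 7.61 + 7.56 + 7.62 + 7.48 + 7.68 + 7.70 + 7.66 + 7.48) / 15 = 7.5973
Moving ranges: 0.28, 0.19, 0.01, 0.01, 0.00, 0.01, 0.01, 0.05, 0.06, 0.14, 0.20, 0.02, 0.04, 0.18; M̄R̄ = 1.2000 / 14 = 0.0857
UCL = X̄ + 3·M̄R̄/d₂ = 7.5973 + 3 × 0.0857 / 1.128 = 7.8253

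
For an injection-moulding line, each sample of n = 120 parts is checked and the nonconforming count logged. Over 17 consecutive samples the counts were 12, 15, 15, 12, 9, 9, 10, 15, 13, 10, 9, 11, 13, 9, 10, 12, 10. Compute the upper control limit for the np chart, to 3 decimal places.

p̄ = Σdᵢ / (k·n) = 194 / (17 × 120) = 0.09510
UCL = np̄ + 3·√(np̄(1−p̄)) = 11.4118 + 3 × √(11.4118×0.90490) = 11.4118 + 3 × 3.2135 = 21.0522

21.052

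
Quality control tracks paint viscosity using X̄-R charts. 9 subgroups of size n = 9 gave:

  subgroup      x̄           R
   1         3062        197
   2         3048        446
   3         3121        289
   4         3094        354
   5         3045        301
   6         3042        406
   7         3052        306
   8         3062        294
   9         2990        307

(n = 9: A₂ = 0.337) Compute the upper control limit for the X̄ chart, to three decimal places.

X̄̄ = (3062 + 3048 + 3121 + 3094 + 3045 + 3042 + 3052 + 3062 + 2990) / 9 = 27516.0000 / 9 = 3057.3333
R̄ = (197 + 446 + 289 + 354 + 301 + 406 + 306 + 294 + 307) / 9 = 2900.0000 / 9 = 322.2222
UCL = X̄̄ + A₂·R̄ = 3057.3333 + 0.337 × 322.2222 = 3165.9222

3165.922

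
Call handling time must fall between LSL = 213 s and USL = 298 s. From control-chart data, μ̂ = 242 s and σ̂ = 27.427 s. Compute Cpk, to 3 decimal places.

0.352

Cpu = (USL − μ̂) / (3σ̂) = (298 − 242) / (3 × 27.427) = 0.6806; Cpl = (μ̂ − LSL) / (3σ̂) = (242 − 213) / (3 × 27.427) = 0.3525; Cpk = min(Cpu, Cpl) = 0.3525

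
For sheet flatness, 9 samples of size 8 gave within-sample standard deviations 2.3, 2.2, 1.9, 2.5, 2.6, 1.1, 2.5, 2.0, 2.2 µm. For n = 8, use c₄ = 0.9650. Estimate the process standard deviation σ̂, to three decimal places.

s̄ = (2.3 + 2.2 + 1.9 + 2.5 + 2.6 + 1.1 + 2.5 + 2.0 + 2.2) / 9 = 2.1444
σ̂ = s̄ / c₄ = 2.1444 / 0.9650 = 2.2222

2.222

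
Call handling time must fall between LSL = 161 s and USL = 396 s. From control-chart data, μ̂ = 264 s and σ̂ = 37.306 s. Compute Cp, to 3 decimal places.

1.050

Cp = (USL − LSL) / (6σ̂) = (396 − 161) / (6 × 37.306) = 235.0000 / 223.8360 = 1.0499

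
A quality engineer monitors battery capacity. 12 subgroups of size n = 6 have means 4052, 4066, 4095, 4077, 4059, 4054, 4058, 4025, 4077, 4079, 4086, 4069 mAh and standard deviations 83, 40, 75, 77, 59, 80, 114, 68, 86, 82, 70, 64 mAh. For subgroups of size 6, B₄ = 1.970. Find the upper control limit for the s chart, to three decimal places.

s̄ = (83 + 40 + 75 + 77 + 59 + 80 + 114 + 68 + 86 + 82 + 70 + 64) / 12 = 74.8333
UCL_s = B₄·s̄ = 1.970 × 74.8333 = 147.4217

147.422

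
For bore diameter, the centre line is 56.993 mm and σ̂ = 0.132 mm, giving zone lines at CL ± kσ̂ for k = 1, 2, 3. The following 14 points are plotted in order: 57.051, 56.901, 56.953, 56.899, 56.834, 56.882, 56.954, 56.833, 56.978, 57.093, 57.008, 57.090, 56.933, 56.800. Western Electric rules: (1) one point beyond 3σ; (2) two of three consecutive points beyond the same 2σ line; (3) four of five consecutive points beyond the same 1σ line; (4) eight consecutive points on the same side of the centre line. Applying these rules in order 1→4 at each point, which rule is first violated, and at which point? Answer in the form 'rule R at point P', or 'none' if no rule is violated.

rule 4 at point 9

Zone of each point (C = within 1σ̂, B = 1σ̂–2σ̂, A = 2σ̂–3σ̂, * = beyond 3σ̂; sign = side of CL): 1:+C, 2:-C, 3:-C, 4:-C, 5:-B, 6:-C, 7:-C, 8:-B, 9:-C, 10:+C, 11:+C, 12:+C, 13:-C, 14:-B
Rule 4 (eight consecutive points on the same side of the centre line) is satisfied at point 9.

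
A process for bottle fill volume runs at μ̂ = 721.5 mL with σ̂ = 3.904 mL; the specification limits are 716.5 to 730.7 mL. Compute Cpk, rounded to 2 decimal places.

0.43

Cpu = (USL − μ̂) / (3σ̂) = (730.7 − 721.5) / (3 × 3.904) = 0.7855; Cpl = (μ̂ − LSL) / (3σ̂) = (721.5 − 716.5) / (3 × 3.904) = 0.4269; Cpk = min(Cpu, Cpl) = 0.4269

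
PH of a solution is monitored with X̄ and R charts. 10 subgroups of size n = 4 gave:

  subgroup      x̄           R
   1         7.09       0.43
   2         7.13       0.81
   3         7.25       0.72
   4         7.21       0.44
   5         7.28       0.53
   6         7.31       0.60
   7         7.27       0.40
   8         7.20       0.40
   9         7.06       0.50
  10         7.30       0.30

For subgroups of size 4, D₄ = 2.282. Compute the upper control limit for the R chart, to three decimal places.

1.171

R̄ = (0.43 + 0.81 + 0.72 + 0.44 + 0.53 + 0.60 + 0.40 + 0.40 + 0.50 + 0.30) / 10 = 5.1300 / 10 = 0.5130
UCL_R = D₄·R̄ = 2.282 × 0.5130 = 1.1707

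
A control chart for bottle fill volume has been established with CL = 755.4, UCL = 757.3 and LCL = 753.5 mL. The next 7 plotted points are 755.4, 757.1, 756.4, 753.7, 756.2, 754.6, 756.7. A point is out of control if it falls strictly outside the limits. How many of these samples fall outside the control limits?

All 7 points lie within [753.5, 757.3].

0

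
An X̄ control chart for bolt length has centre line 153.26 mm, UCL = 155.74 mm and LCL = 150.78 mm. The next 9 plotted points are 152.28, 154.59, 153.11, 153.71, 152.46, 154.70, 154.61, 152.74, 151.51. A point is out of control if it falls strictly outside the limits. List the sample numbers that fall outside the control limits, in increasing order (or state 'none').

none

All 9 points lie within [150.78, 155.74].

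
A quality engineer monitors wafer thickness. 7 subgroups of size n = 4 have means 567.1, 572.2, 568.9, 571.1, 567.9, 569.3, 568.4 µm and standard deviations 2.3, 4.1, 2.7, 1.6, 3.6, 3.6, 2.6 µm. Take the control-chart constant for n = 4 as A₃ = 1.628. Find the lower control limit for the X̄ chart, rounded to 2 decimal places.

X̄̄ = (567.1 + 572.2 + 568.9 + 571.1 + 567.9 + 569.3 + 568.4) / 7 = 569.2714
s̄ = (2.3 + 4.1 + 2.7 + 1.6 + 3.6 + 3.6 + 2.6) / 7 = 2.9286
LCL = X̄̄ − A₃·s̄ = 569.2714 − 1.628 × 2.9286 = 564.5037

564.50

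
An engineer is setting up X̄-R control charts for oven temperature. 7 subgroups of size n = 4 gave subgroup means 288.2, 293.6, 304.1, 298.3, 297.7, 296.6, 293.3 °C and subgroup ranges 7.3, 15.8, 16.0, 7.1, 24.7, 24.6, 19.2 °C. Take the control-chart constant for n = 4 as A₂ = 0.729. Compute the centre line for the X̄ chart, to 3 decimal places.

295.971

X̄̄ = (288.2 + 293.6 + 304.1 + 298.3 + 297.7 + 296.6 + 293.3) / 7 = 2071.8000 / 7 = 295.9714
CL = X̄̄ = 295.9714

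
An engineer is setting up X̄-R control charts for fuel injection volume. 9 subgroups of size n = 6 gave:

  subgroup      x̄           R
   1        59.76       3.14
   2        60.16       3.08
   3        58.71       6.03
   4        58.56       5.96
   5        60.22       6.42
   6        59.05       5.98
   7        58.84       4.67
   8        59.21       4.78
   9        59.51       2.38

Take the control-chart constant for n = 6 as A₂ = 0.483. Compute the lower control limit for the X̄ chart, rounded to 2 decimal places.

57.06

X̄̄ = (59.76 + 60.16 + 58.71 + 58.56 + 60.22 + 59.05 + 58.84 + 59.21 + 59.51) / 9 = 534.0200 / 9 = 59.3356
R̄ = (3.14 + 3.08 + 6.03 + 5.96 + 6.42 + 5.98 + 4.67 + 4.78 + 2.38) / 9 = 42.4400 / 9 = 4.7156
LCL = X̄̄ − A₂·R̄ = 59.3356 − 0.483 × 4.7156 = 57.0579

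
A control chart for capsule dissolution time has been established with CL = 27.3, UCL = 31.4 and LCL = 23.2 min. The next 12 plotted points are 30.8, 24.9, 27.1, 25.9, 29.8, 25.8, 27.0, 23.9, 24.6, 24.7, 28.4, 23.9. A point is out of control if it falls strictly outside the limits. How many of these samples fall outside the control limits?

All 12 points lie within [23.2, 31.4].

0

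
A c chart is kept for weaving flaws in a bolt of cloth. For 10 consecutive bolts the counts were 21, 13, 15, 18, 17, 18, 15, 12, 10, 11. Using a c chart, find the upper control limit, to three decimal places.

26.619

c̄ = (21 + 13 + 15 + 18 + 17 + 18 + 15 + 12 + 10 + 11) / 10 = 150 / 10 = 15.0000
UCL = c̄ + 3√c̄ = 15.0000 + 3 × √15.0000 = 15.0000 + 3 × 3.8730 = 26.6190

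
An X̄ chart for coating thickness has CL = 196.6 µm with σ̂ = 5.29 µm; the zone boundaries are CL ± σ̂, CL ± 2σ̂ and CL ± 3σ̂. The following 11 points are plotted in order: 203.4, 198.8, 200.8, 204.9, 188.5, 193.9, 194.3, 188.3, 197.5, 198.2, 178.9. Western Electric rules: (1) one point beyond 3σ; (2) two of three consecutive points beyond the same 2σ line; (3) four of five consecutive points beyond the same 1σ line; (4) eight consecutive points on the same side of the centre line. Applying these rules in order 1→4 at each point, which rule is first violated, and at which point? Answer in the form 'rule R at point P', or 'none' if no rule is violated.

rule 1 at point 11

Zone of each point (C = within 1σ̂, B = 1σ̂–2σ̂, A = 2σ̂–3σ̂, * = beyond 3σ̂; sign = side of CL): 1:+B, 2:+C, 3:+C, 4:+B, 5:-B, 6:-C, 7:-C, 8:-B, 9:+C, 10:+C, 11:-*
Rule 1 (one point beyond the 3σ limits) is satisfied at point 11.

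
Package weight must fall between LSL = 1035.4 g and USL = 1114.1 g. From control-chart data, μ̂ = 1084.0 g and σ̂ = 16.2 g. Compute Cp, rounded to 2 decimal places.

Cp = (USL − LSL) / (6σ̂) = (1114.1 − 1035.4) / (6 × 16.2) = 78.7000 / 97.2000 = 0.8097

0.81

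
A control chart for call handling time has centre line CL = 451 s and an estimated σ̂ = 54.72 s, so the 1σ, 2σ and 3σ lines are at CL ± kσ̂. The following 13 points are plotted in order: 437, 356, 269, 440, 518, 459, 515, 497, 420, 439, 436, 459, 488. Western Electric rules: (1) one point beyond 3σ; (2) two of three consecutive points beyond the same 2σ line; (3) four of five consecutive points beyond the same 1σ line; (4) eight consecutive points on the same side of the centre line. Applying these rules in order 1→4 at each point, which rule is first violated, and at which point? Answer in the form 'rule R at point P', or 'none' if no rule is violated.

Zone of each point (C = within 1σ̂, B = 1σ̂–2σ̂, A = 2σ̂–3σ̂, * = beyond 3σ̂; sign = side of CL): 1:-C, 2:-B, 3:-*, 4:-C, 5:+B, 6:+C, 7:+B, 8:+C, 9:-C, 10:-C, 11:-C, 12:+C, 13:+C
Rule 1 (one point beyond the 3σ limits) is satisfied at point 3.

rule 1 at point 3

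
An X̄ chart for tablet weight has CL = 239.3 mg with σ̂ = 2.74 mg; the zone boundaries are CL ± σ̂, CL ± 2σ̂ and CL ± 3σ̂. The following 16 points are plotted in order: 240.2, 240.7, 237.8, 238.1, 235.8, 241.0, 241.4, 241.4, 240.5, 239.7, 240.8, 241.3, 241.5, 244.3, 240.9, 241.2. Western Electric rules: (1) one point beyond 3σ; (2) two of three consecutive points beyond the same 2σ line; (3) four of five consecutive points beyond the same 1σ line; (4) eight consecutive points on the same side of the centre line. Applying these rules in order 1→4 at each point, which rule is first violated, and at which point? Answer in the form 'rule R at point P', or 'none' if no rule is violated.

Zone of each point (C = within 1σ̂, B = 1σ̂–2σ̂, A = 2σ̂–3σ̂, * = beyond 3σ̂; sign = side of CL): 1:+C, 2:+C, 3:-C, 4:-C, 5:-B, 6:+C, 7:+C, 8:+C, 9:+C, 10:+C, 11:+C, 12:+C, 13:+C, 14:+B, 15:+C, 16:+C
Rule 4 (eight consecutive points on the same side of the centre line) is satisfied at point 13.

rule 4 at point 13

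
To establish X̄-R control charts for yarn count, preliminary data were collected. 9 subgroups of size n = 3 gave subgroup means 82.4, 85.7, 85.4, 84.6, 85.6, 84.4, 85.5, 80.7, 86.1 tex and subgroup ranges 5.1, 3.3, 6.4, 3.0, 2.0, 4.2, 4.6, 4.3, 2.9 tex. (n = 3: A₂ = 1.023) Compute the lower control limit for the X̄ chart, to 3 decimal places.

80.420

X̄̄ = (82.4 + 85.7 + 85.4 + 84.6 + 85.6 + 84.4 + 85.5 + 80.7 + 86.1) / 9 = 760.4000 / 9 = 84.4889
R̄ = (5.1 + 3.3 + 6.4 + 3.0 + 2.0 + 4.2 + 4.6 + 4.3 + 2.9) / 9 = 35.8000 / 9 = 3.9778
LCL = X̄̄ − A₂·R̄ = 84.4889 − 1.023 × 3.9778 = 80.4196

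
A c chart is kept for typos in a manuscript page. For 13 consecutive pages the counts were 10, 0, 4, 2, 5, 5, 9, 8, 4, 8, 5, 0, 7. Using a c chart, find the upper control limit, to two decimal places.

11.96

c̄ = (10 + 0 + 4 + 2 + 5 + 5 + 9 + 8 + 4 + 8 + 5 + 0 + 7) / 13 = 67 / 13 = 5.1538
UCL = c̄ + 3√c̄ = 5.1538 + 3 × √5.1538 = 5.1538 + 3 × 2.2702 = 11.9645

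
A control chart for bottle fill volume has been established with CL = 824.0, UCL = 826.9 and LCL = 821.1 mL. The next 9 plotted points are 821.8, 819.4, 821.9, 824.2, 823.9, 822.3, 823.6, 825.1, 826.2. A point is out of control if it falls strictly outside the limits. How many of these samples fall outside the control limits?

Compare each point to [821.1, 826.9]: sample 2 = 819.4 < LCL.

1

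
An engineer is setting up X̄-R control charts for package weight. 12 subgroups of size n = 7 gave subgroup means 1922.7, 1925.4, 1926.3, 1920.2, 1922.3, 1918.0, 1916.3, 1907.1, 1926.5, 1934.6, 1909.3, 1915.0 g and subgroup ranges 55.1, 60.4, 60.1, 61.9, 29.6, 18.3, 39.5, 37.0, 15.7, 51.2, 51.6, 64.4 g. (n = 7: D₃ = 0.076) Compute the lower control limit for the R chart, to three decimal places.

R̄ = (55.1 + 60.4 + 60.1 + 61.9 + 29.6 + 18.3 + 39.5 + 37.0 + 15.7 + 51.2 + 51.6 + 64.4) / 12 = 544.8000 / 12 = 45.4000
LCL_R = D₃·R̄ = 0.076 × 45.4000 = 3.4504

3.450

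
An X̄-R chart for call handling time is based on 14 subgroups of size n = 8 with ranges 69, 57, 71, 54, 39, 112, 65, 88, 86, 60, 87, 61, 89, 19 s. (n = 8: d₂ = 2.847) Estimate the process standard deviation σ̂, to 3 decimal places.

R̄ = (69 + 57 + 71 + 54 + 39 + 112 + 65 + 88 + 86 + 60 + 87 + 61 + 89 + 19) / 14 = 68.3571
σ̂ = R̄ / d₂ = 68.3571 / 2.847 = 24.0102

24.010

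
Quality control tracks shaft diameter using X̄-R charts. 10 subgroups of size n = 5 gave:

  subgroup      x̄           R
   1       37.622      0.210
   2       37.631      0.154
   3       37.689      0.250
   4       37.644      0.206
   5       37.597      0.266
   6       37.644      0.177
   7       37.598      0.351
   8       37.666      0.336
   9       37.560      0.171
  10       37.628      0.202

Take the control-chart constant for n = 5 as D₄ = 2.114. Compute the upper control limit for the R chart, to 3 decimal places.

0.491

R̄ = (0.210 + 0.154 + 0.250 + 0.206 + 0.266 + 0.177 + 0.351 + 0.336 + 0.171 + 0.202) / 10 = 2.3230 / 10 = 0.2323
UCL_R = D₄·R̄ = 2.114 × 0.2323 = 0.4911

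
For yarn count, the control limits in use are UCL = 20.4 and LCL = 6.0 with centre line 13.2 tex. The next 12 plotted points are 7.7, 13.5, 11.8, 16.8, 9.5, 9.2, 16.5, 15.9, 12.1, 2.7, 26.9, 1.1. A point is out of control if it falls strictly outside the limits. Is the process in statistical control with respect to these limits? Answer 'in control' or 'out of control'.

Compare each point to [6.0, 20.4]: sample 10 = 2.7 < LCL; sample 11 = 26.9 > UCL; sample 12 = 1.1 < LCL.

out of control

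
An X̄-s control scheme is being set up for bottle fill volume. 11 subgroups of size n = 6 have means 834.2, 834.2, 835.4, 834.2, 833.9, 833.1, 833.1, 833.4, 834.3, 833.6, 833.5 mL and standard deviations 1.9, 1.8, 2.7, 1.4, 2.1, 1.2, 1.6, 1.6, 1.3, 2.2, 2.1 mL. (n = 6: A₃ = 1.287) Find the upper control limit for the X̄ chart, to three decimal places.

836.228

X̄̄ = (834.2 + 834.2 + 835.4 + 834.2 + 833.9 + 833.1 + 833.1 + 833.4 + 834.3 + 833.6 + 833.5) / 11 = 833.9000
s̄ = (1.9 + 1.8 + 2.7 + 1.4 + 2.1 + 1.2 + 1.6 + 1.6 + 1.3 + 2.2 + 2.1) / 11 = 1.8091
UCL = X̄̄ + A₃·s̄ = 833.9000 + 1.287 × 1.8091 = 836.2283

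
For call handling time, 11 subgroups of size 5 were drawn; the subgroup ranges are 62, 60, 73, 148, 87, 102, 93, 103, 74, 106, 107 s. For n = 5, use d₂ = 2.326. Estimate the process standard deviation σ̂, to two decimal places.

R̄ = (62 + 60 + 73 + 148 + 87 + 102 + 93 + 103 + 74 + 106 + 107) / 11 = 92.2727
σ̂ = R̄ / d₂ = 92.2727 / 2.326 = 39.6701

39.67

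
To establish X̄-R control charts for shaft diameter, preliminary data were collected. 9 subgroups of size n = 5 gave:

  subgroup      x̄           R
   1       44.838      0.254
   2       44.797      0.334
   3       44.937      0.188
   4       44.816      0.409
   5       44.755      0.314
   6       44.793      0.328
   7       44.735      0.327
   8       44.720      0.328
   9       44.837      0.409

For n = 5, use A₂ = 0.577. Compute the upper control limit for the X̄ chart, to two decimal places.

44.99

X̄̄ = (44.838 + 44.797 + 44.937 + 44.816 + 44.755 + 44.793 + 44.735 + 44.720 + 44.837) / 9 = 403.2280 / 9 = 44.8031
R̄ = (0.254 + 0.334 + 0.188 + 0.409 + 0.314 + 0.328 + 0.327 + 0.328 + 0.409) / 9 = 2.8910 / 9 = 0.3212
UCL = X̄̄ + A₂·R̄ = 44.8031 + 0.577 × 0.3212 = 44.9885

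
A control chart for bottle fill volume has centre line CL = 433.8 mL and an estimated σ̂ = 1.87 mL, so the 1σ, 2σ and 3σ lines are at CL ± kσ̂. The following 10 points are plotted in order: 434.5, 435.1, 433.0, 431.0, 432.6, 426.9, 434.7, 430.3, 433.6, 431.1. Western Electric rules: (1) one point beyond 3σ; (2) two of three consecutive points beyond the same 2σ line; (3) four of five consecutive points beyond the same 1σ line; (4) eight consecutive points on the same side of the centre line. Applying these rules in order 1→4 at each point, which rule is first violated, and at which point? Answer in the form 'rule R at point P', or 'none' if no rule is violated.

rule 1 at point 6

Zone of each point (C = within 1σ̂, B = 1σ̂–2σ̂, A = 2σ̂–3σ̂, * = beyond 3σ̂; sign = side of CL): 1:+C, 2:+C, 3:-C, 4:-B, 5:-C, 6:-*, 7:+C, 8:-B, 9:-C, 10:-B
Rule 1 (one point beyond the 3σ limits) is satisfied at point 6.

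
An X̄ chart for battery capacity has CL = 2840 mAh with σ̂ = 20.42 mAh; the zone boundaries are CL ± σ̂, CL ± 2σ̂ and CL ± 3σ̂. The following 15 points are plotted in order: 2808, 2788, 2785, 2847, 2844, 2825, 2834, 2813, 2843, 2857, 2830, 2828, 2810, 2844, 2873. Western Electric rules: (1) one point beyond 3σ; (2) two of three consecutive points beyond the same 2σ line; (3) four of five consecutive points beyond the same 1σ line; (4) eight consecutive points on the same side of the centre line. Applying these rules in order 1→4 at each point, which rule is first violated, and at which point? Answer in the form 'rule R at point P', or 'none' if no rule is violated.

rule 2 at point 3

Zone of each point (C = within 1σ̂, B = 1σ̂–2σ̂, A = 2σ̂–3σ̂, * = beyond 3σ̂; sign = side of CL): 1:-B, 2:-A, 3:-A, 4:+C, 5:+C, 6:-C, 7:-C, 8:-B, 9:+C, 10:+C, 11:-C, 12:-C, 13:-B, 14:+C, 15:+B
Rule 2 (two of three consecutive points beyond the same 2σ limit) is satisfied at point 3.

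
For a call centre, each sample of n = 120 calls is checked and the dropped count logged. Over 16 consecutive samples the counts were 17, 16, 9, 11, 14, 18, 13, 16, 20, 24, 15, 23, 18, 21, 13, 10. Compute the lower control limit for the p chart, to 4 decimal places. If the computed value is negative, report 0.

0.0410

p̄ = Σdᵢ / (k·n) = 258 / (16 × 120) = 0.13437
LCL = p̄ − 3·√(p̄(1−p̄)/n) = 0.13437 − 3 × 0.03113 = 0.04097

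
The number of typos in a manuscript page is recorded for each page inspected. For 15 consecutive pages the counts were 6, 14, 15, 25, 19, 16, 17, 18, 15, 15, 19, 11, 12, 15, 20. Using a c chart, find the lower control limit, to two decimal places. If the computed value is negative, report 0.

3.88

c̄ = (6 + 14 + 15 + 25 + 19 + 16 + 17 + 18 + 15 + 15 + 19 + 11 + 12 + 15 + 20) / 15 = 237 / 15 = 15.8000
LCL = c̄ − 3√c̄ = 15.8000 − 3 × 3.9749 = 3.8752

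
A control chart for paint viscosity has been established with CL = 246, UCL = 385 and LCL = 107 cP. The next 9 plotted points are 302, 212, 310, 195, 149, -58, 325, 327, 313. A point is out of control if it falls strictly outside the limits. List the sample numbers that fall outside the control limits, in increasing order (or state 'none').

Compare each point to [107, 385]: sample 6 = -58 < LCL.

6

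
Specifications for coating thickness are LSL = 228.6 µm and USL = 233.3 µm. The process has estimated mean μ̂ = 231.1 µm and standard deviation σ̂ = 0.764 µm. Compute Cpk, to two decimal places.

Cpu = (USL − μ̂) / (3σ̂) = (233.3 − 231.1) / (3 × 0.764) = 0.9599; Cpl = (μ̂ − LSL) / (3σ̂) = (231.1 − 228.6) / (3 × 0.764) = 1.0908; Cpk = min(Cpu, Cpl) = 0.9599

0.96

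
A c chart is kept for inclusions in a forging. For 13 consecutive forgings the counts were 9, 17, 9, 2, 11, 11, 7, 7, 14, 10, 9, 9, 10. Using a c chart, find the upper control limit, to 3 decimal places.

18.918

c̄ = (9 + 17 + 9 + 2 + 11 + 11 + 7 + 7 + 14 + 10 + 9 + 9 + 10) / 13 = 125 / 13 = 9.6154
UCL = c̄ + 3√c̄ = 9.6154 + 3 × √9.6154 = 9.6154 + 3 × 3.1009 = 18.9180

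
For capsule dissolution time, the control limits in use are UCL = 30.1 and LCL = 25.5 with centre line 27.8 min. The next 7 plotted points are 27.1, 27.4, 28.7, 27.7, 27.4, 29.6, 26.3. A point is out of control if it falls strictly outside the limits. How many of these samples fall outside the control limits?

All 7 points lie within [25.5, 30.1].

0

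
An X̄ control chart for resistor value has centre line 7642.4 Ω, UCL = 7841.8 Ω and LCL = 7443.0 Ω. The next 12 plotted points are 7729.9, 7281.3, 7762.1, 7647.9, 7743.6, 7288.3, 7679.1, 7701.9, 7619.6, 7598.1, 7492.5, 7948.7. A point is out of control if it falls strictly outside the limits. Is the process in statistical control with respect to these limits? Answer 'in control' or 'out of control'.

out of control

Compare each point to [7443.0, 7841.8]: sample 2 = 7281.3 < LCL; sample 6 = 7288.3 < LCL; sample 12 = 7948.7 > UCL.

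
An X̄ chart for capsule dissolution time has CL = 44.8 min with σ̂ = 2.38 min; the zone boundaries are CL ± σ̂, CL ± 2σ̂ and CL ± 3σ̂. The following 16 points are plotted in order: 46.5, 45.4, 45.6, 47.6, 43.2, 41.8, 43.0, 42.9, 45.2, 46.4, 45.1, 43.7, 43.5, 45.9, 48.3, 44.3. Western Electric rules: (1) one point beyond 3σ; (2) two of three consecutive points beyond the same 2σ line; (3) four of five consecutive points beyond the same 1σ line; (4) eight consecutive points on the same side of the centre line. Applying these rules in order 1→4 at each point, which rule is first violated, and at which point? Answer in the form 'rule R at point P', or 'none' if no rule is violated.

none

Zone of each point (C = within 1σ̂, B = 1σ̂–2σ̂, A = 2σ̂–3σ̂, * = beyond 3σ̂; sign = side of CL): 1:+C, 2:+C, 3:+C, 4:+B, 5:-C, 6:-B, 7:-C, 8:-C, 9:+C, 10:+C, 11:+C, 12:-C, 13:-C, 14:+C, 15:+B, 16:-C
No rule fires across all 16 points.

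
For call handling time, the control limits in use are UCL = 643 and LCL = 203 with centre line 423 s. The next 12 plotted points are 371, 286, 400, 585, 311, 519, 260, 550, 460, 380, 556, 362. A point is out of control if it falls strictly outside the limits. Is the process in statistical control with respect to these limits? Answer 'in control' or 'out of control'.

All 12 points lie within [203, 643].

in control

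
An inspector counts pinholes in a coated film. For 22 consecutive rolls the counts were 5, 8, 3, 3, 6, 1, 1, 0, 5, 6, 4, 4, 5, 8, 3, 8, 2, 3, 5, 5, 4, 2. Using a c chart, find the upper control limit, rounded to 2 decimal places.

c̄ = (5 + 8 + 3 + 3 + 6 + 1 + 1 + 0 + 5 + 6 + 4 + 4 + 5 + 8 + 3 + 8 + 2 + 3 + 5 + 5 + 4 + 2) / 22 = 91 / 22 = 4.1364
UCL = c̄ + 3√c̄ = 4.1364 + 3 × √4.1364 = 4.1364 + 3 × 2.0338 = 10.2378

10.24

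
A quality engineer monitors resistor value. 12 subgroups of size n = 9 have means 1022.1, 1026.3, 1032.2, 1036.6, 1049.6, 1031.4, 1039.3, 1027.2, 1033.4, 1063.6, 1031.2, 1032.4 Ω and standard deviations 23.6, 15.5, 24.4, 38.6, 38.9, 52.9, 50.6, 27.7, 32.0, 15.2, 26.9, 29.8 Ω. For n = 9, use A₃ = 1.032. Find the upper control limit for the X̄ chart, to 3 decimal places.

X̄̄ = (1022.1 + 1026.3 + 1032.2 + 1036.6 + 1049.6 + 1031.4 + 1039.3 + 1027.2 + 1033.4 + 1063.6 + 1031.2 + 1032.4) / 12 = 1035.4417
s̄ = (23.6 + 15.5 + 24.4 + 38.6 + 38.9 + 52.9 + 50.6 + 27.7 + 32.0 + 15.2 + 26.9 + 29.8) / 12 = 31.3417
UCL = X̄̄ + A₃·s̄ = 1035.4417 + 1.032 × 31.3417 = 1067.7863

1067.786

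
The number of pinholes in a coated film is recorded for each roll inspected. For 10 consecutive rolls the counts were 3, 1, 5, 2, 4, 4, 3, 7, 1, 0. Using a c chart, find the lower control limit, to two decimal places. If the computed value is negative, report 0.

0.00

c̄ = (3 + 1 + 5 + 2 + 4 + 4 + 3 + 7 + 1 + 0) / 10 = 30 / 10 = 3.0000
LCL = c̄ − 3√c̄ = 3.0000 − 3 × 1.7321 = -2.1962 → 0 (cannot be negative)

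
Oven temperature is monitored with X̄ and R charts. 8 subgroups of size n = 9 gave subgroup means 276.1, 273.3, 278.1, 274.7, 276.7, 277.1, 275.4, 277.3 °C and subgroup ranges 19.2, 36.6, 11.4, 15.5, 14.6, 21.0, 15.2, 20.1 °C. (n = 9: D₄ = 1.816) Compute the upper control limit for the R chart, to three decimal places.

34.867

R̄ = (19.2 + 36.6 + 11.4 + 15.5 + 14.6 + 21.0 + 15.2 + 20.1) / 8 = 153.6000 / 8 = 19.2000
UCL_R = D₄·R̄ = 1.816 × 19.2000 = 34.8672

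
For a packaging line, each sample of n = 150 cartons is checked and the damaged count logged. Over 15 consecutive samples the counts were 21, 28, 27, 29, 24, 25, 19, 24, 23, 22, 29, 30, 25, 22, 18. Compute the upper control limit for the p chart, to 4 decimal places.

p̄ = Σdᵢ / (k·n) = 366 / (15 × 150) = 0.16267
UCL = p̄ + 3·√(p̄(1−p̄)/n) = 0.16267 + 3 × √(0.16267×0.83733/150) = 0.16267 + 3 × 0.03013 = 0.25307

0.2531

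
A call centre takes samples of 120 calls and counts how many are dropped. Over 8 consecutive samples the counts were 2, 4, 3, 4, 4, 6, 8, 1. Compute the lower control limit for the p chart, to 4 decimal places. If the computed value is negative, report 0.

0.0000

p̄ = Σdᵢ / (k·n) = 32 / (8 × 120) = 0.03333
LCL = p̄ − 3·√(p̄(1−p̄)/n) = 0.03333 − 3 × 0.01639 = -0.01583 → 0 (negative, so LCL = 0)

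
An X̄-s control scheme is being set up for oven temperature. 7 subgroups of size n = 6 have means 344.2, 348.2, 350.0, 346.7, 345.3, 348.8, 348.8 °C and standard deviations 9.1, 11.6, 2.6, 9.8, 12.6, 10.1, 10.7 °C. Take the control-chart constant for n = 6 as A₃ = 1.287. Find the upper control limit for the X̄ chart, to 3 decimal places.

X̄̄ = (344.2 + 348.2 + 350.0 + 346.7 + 345.3 + 348.8 + 348.8) / 7 = 347.4286
s̄ = (9.1 + 11.6 + 2.6 + 9.8 + 12.6 + 10.1 + 10.7) / 7 = 9.5000
UCL = X̄̄ + A₃·s̄ = 347.4286 + 1.287 × 9.5000 = 359.6551

359.655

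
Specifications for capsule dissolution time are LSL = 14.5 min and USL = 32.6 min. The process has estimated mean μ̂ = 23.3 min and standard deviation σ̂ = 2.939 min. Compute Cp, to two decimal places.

Cp = (USL − LSL) / (6σ̂) = (32.6 − 14.5) / (6 × 2.939) = 18.1000 / 17.6340 = 1.0264

1.03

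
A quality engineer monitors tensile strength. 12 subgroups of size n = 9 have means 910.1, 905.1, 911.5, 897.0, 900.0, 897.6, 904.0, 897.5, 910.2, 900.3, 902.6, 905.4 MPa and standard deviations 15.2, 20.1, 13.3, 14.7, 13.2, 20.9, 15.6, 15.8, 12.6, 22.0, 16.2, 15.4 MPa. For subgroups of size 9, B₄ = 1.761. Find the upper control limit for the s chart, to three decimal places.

28.616

s̄ = (15.2 + 20.1 + 13.3 + 14.7 + 13.2 + 20.9 + 15.6 + 15.8 + 12.6 + 22.0 + 16.2 + 15.4) / 12 = 16.2500
UCL_s = B₄·s̄ = 1.761 × 16.2500 = 28.6162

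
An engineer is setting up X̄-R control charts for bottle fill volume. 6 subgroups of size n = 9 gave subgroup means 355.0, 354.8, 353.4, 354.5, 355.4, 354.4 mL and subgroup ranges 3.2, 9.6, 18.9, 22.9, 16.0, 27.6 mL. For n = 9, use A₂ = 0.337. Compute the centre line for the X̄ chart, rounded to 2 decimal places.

X̄̄ = (355.0 + 354.8 + 353.4 + 354.5 + 355.4 + 354.4) / 6 = 2127.5000 / 6 = 354.5833
CL = X̄̄ = 354.5833

354.58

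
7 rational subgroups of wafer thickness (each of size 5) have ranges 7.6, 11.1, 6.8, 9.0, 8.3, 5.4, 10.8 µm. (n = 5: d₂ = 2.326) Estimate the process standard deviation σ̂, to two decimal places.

R̄ = (7.6 + 11.1 + 6.8 + 9.0 + 8.3 + 5.4 + 10.8) / 7 = 8.4286
σ̂ = R̄ / d₂ = 8.4286 / 2.326 = 3.6236

3.62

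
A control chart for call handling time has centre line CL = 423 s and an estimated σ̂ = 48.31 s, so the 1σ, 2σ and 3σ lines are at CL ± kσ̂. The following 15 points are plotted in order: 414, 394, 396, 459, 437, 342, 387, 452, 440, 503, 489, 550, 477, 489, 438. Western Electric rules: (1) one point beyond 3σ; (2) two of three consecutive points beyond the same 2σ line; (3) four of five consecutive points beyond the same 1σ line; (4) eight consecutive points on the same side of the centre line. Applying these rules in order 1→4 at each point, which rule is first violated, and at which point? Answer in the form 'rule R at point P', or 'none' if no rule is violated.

Zone of each point (C = within 1σ̂, B = 1σ̂–2σ̂, A = 2σ̂–3σ̂, * = beyond 3σ̂; sign = side of CL): 1:-C, 2:-C, 3:-C, 4:+C, 5:+C, 6:-B, 7:-C, 8:+C, 9:+C, 10:+B, 11:+B, 12:+A, 13:+B, 14:+B, 15:+C
Rule 3 (four of five consecutive points beyond the same 1σ limit) is satisfied at point 13.

rule 3 at point 13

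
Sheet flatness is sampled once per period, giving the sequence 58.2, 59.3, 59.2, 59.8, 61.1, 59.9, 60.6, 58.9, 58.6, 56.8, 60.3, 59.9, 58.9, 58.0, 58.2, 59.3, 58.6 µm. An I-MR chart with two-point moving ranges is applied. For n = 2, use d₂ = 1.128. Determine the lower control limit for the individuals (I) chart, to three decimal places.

X̄ = (58.2 + 59.3 + 59.2 + 59.8 + 61.1 + 59.9 + 60.6 + 58.9 + 58.6 + 56.8 + 60.3 + 59.9 + 58.9 + 58.0 + 58.2 + 59.3 + 58.6) / 17 = 59.1529
Moving ranges: 1.1, 0.1, 0.6, 1.3, 1.2, 0.7, 1.7, 0.3, 1.8, 3.5, 0.4, 1.0, 0.9, 0.2, 1.1, 0.7; M̄R̄ = 16.6000 / 16 = 1.0375
LCL = X̄ − 3·M̄R̄/d₂ = 59.1529 − 3 × 1.0375 / 1.128 = 56.3936

56.394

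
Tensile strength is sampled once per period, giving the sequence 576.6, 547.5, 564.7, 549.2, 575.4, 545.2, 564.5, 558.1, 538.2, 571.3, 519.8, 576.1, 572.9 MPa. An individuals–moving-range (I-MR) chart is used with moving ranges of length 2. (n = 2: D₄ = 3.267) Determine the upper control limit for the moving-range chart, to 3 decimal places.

83.826

Moving ranges: 29.1, 17.2, 15.5, 26.2, 30.2, 19.3, 6.4, 19.9, 33.1, 51.5, 56.3, 3.2; M̄R̄ = 307.9000 / 12 = 25.6583
UCL_MR = D₄·M̄R̄ = 3.267 × 25.6583 = 83.8258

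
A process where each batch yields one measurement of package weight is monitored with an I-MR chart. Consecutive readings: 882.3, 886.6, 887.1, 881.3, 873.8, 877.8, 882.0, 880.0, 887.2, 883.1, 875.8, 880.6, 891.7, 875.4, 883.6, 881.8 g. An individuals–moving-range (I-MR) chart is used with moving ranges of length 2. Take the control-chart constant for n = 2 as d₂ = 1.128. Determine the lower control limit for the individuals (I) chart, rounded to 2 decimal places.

866.08

X̄ = (882.3 + 886.6 + 887.1 + 881.3 + 873.8 + 877.8 + 882.0 + 880.0 + 887.2 + 883.1 + 875.8 + 880.6 + 891.7 + 875.4 + 883.6 + 881.8) / 16 = 881.8813
Moving ranges: 4.3, 0.5, 5.8, 7.5, 4.0, 4.2, 2.0, 7.2, 4.1, 7.3, 4.8, 11.1, 16.3, 8.2, 1.8; M̄R̄ = 89.1000 / 15 = 5.9400
LCL = X̄ − 3·M̄R̄/d₂ = 881.8813 − 3 × 5.9400 / 1.128 = 866.0834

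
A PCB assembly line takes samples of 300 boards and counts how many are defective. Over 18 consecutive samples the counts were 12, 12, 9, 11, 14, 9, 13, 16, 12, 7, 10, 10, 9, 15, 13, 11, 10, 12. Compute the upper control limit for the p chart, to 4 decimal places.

p̄ = Σdᵢ / (k·n) = 205 / (18 × 300) = 0.03796
UCL = p̄ + 3·√(p̄(1−p̄)/n) = 0.03796 + 3 × √(0.03796×0.96204/300) = 0.03796 + 3 × 0.01103 = 0.07106

0.0711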